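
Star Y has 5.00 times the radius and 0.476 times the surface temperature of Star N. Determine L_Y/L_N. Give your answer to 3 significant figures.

1.28

From the Stefan–Boltzmann law, L ∝ R²T⁴, so
L_Y/L_N = (R_Y/R_N)² (T_Y/T_N)⁴ = (5.00)² × (0.476)⁴ = 25.00 × 0.05134 = 1.283.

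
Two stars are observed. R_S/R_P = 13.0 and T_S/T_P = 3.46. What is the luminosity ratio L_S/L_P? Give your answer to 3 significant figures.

From the Stefan–Boltzmann law, L ∝ R²T⁴, so
L_S/L_P = (R_S/R_P)² (T_S/T_P)⁴ = (13.0)² × (3.46)⁴ = 169.0 × 143.3 = 2.422×10^4.

2.42×10^4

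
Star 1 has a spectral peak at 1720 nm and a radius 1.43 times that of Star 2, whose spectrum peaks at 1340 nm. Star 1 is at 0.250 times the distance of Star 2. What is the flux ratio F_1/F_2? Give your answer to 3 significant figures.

Wien's law: T_1/T_2 = λ_2/λ_1 = 1340/1720 = 0.7791.
L_1/L_2 = (R_1/R_2)²(T_1/T_2)⁴ = (1.43)²(0.7791)⁴ = 0.7533.
F_1/F_2 = (L_1/L_2)/(d_1/d_2)² = 0.7533/(0.250)² = 12.05.

12.1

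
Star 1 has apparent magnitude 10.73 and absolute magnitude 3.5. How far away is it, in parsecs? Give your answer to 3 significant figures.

279 pc

m − M = 5 log₁₀(d/10 pc)
10.73 − (3.5) = 7.23 = 5 log₁₀(d/10)
d = 10 × 10^(7.23/5) = 10 × 10^1.446 = 279.3 pc.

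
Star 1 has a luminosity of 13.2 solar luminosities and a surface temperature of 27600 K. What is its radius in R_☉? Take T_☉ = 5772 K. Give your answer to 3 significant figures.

0.159 R_☉

R/R_☉ = √(L/L_☉) / (T/T_☉)² = √(13.2) / (4.782)²
       = 3.633 / 22.86 = 0.1589.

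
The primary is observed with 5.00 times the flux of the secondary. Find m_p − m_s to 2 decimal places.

m_p − m_s = −2.5 log₁₀(F_p/F_s) = −2.5 log₁₀(5.00) = −2.5 × (0.699) = -1.747.

-1.75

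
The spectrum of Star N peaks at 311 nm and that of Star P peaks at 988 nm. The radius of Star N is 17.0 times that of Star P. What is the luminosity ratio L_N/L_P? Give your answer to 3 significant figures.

Wien's law gives T ∝ 1/λ_max, so T_N/T_P = λ_P/λ_N = 988/311 = 3.177.
Then L ∝ R²T⁴ gives L_N/L_P = (17.0)² × (3.177)⁴ = 289.0 × 101.9 = 2.944×10^4.

2.94×10^4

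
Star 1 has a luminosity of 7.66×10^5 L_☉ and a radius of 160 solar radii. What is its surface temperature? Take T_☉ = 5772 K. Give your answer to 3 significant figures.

T/T_☉ = (L/L_☉)^(1/4) / (R/R_☉)^(1/2)
T = 5772 × (7.66×10^5)^(1/4) / √(160) = 5772 × 29.58 / 12.65 = 1.350×10^4 K.

1.35×10^4 K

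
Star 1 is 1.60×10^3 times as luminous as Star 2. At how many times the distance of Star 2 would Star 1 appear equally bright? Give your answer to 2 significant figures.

Equal flux requires L_1/d_1² = L_2/d_2², so d_1/d_2 = √(L_1/L_2)
= √(1.60×10^3) = 40.00.

40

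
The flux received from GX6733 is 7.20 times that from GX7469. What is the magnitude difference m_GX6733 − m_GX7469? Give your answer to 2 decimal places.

-2.14

m_GX6733 − m_GX7469 = −2.5 log₁₀(F_GX6733/F_GX7469) = −2.5 log₁₀(7.20) = −2.5 × (0.857) = -2.143.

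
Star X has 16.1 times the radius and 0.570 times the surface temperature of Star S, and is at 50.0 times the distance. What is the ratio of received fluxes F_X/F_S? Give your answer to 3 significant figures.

0.0109

L_X/L_S = (R_X/R_S)²(T_X/T_S)⁴ = (16.1)² × (0.570)⁴ = 27.36.
F_X/F_S = (L_X/L_S)/(d_X/d_S)² = 27.36 / (50.0)² = 0.01094.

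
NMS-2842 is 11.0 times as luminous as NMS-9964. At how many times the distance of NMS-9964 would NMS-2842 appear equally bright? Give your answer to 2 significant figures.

Equal flux requires L_NMS-2842/d_NMS-2842² = L_NMS-9964/d_NMS-9964², so d_NMS-2842/d_NMS-9964 = √(L_NMS-2842/L_NMS-9964)
= √(11.0) = 3.317.

3.3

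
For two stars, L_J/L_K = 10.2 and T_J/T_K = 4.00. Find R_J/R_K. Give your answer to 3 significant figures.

L ∝ R²T⁴ gives R ∝ √L / T², so
R_J/R_K = √(10.2) / (4.00)² = 3.194 / 16.00 = 0.1996.

0.200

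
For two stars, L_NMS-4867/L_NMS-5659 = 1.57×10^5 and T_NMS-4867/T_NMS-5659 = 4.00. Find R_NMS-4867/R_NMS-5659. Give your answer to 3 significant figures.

L ∝ R²T⁴ gives R ∝ √L / T², so
R_NMS-4867/R_NMS-5659 = √(1.57×10^5) / (4.00)² = 396.2 / 16.00 = 24.76.

24.8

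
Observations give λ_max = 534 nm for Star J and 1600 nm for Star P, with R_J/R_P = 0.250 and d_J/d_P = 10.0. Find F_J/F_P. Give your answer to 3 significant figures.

Wien's law: T_J/T_P = λ_P/λ_J = 1600/534 = 2.996.
L_J/L_P = (R_J/R_P)²(T_J/T_P)⁴ = (0.250)²(2.996)⁴ = 5.037.
F_J/F_P = (L_J/L_P)/(d_J/d_P)² = 5.037/(10.0)² = 0.05037.

0.0504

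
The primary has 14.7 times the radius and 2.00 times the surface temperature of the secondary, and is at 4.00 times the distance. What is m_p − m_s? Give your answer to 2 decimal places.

L_p/L_s = (14.7)²(2.00)⁴ = 3457.
F_p/F_s = (L_p/L_s)/(d_p/d_s)² = 3457/16.00 = 216.1.
m_p − m_s = −2.5 log₁₀(216.1) = -5.84.

-5.84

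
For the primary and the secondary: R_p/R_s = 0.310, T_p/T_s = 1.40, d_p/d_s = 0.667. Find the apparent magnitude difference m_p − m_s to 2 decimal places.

L_p/L_s = (0.310)²(1.40)⁴ = 0.3692.
F_p/F_s = (L_p/L_s)/(d_p/d_s)² = 0.3692/0.4449 = 0.8298.
m_p − m_s = −2.5 log₁₀(0.8298) = 0.20.

0.20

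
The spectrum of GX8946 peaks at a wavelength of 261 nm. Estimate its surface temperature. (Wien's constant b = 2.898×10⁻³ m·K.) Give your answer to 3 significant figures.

1.11×10^4 K

T = b/λ_max = 2.898×10⁻³ / (261×10⁻⁹) = 1.110×10^4 K.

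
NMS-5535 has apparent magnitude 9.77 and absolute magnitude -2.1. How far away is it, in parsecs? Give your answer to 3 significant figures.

2.37×10^3 pc

m − M = 5 log₁₀(d/10 pc)
9.77 − (-2.1) = 11.87 = 5 log₁₀(d/10)
d = 10 × 10^(11.87/5) = 10 × 10^2.374 = 2366 pc.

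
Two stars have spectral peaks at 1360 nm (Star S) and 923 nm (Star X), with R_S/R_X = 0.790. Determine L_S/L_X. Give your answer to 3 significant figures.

0.132

Wien's law gives T ∝ 1/λ_max, so T_S/T_X = λ_X/λ_S = 923/1360 = 0.6787.
Then L ∝ R²T⁴ gives L_S/L_X = (0.790)² × (0.6787)⁴ = 0.6241 × 0.2122 = 0.1324.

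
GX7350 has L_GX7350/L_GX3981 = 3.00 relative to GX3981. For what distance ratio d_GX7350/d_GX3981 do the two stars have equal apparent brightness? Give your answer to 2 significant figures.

1.7

Equal flux requires L_GX7350/d_GX7350² = L_GX3981/d_GX3981², so d_GX7350/d_GX3981 = √(L_GX7350/L_GX3981)
= √(3.00) = 1.732.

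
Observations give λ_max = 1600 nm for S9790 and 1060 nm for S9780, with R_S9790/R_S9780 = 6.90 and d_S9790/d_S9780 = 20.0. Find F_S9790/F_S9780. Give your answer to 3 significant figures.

Wien's law: T_S9790/T_S9780 = λ_S9780/λ_S9790 = 1060/1600 = 0.6625.
L_S9790/L_S9780 = (R_S9790/R_S9780)²(T_S9790/T_S9780)⁴ = (6.90)²(0.6625)⁴ = 9.172.
F_S9790/F_S9780 = (L_S9790/L_S9780)/(d_S9790/d_S9780)² = 9.172/(20.0)² = 0.02293.

0.0229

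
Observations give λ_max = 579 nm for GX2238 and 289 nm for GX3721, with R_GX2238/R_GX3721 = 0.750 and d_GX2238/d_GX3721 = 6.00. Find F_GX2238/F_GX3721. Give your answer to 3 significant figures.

9.70×10^-4

Wien's law: T_GX2238/T_GX3721 = λ_GX3721/λ_GX2238 = 289/579 = 0.4991.
L_GX2238/L_GX3721 = (R_GX2238/R_GX3721)²(T_GX2238/T_GX3721)⁴ = (0.750)²(0.4991)⁴ = 0.03491.
F_GX2238/F_GX3721 = (L_GX2238/L_GX3721)/(d_GX2238/d_GX3721)² = 0.03491/(6.00)² = 9.698×10^-4.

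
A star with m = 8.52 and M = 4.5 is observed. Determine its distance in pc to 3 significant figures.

63.7 pc

m − M = 5 log₁₀(d/10 pc)
8.52 − (4.5) = 4.02 = 5 log₁₀(d/10)
d = 10 × 10^(4.02/5) = 10 × 10^0.804 = 63.68 pc.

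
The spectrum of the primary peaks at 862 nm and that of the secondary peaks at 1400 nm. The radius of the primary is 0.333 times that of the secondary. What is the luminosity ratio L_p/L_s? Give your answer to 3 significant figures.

Wien's law gives T ∝ 1/λ_max, so T_p/T_s = λ_s/λ_p = 1400/862 = 1.624.
Then L ∝ R²T⁴ gives L_p/L_s = (0.333)² × (1.624)⁴ = 0.1109 × 6.958 = 0.7716.

0.772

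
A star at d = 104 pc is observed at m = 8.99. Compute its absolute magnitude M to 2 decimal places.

3.90

M = m − 5 log₁₀(d/10 pc) = 8.99 − 5 log₁₀(104/10)
  = 8.99 − 5 × 1.017 = 8.99 − 5.09 = 3.90.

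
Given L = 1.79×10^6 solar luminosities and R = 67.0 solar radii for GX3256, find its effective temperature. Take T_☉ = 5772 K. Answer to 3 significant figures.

2.58×10^4 K

T/T_☉ = (L/L_☉)^(1/4) / (R/R_☉)^(1/2)
T = 5772 × (1.79×10^6)^(1/4) / √(67.0) = 5772 × 36.58 / 8.185 = 2.579×10^4 K.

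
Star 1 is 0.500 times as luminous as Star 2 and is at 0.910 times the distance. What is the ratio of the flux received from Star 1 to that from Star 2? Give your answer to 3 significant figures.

F = L/(4πd²), so F_1/F_2 = (L_1/L_2) / (d_1/d_2)²
= 0.500 / (0.910)² = 0.500 / 0.8281 = 0.6038.

0.604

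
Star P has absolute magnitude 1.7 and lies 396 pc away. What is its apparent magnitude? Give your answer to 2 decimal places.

m = M + 5 log₁₀(d/10 pc) = 1.7 + 5 log₁₀(396/10)
  = 1.7 + 5 × 1.598 = 1.7 + 7.99 = 9.69.

9.69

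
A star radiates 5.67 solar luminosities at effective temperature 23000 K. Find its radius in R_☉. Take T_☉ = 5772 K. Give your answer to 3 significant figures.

0.150 R_☉

R/R_☉ = √(L/L_☉) / (T/T_☉)² = √(5.67) / (3.985)²
       = 2.381 / 15.88 = 0.1500.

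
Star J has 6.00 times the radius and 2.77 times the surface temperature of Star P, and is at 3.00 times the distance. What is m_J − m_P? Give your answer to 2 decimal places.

-5.93

L_J/L_P = (6.00)²(2.77)⁴ = 2119.
F_J/F_P = (L_J/L_P)/(d_J/d_P)² = 2119/9.000 = 235.5.
m_J − m_P = −2.5 log₁₀(235.5) = -5.93.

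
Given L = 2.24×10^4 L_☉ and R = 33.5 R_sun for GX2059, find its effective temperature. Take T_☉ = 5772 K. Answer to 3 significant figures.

1.22×10^4 K

T/T_☉ = (L/L_☉)^(1/4) / (R/R_☉)^(1/2)
T = 5772 × (2.24×10^4)^(1/4) / √(33.5) = 5772 × 12.23 / 5.788 = 1.220×10^4 K.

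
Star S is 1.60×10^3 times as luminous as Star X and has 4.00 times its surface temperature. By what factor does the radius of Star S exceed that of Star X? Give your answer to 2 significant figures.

2.5

L ∝ R²T⁴ gives R ∝ √L / T², so
R_S/R_X = √(1.60×10^3) / (4.00)² = 40.00 / 16.00 = 2.500.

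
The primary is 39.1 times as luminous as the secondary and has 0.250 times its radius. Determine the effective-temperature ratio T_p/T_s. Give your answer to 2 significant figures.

5.0

L ∝ R²T⁴ gives T ∝ (L/R²)^(1/4), so
T_p/T_s = (39.1 / 0.250²)^(1/4) = (625.6)^(1/4) = 5.001.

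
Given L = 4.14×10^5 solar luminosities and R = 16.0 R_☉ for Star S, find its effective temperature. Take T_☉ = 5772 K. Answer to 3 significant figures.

3.66×10^4 K

T/T_☉ = (L/L_☉)^(1/4) / (R/R_☉)^(1/2)
T = 5772 × (4.14×10^5)^(1/4) / √(16.0) = 5772 × 25.37 / 4.000 = 3.660×10^4 K.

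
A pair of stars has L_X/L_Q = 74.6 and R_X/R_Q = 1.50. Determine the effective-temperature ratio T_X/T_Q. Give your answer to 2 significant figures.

L ∝ R²T⁴ gives T ∝ (L/R²)^(1/4), so
T_X/T_Q = (74.6 / 1.50²)^(1/4) = (33.16)^(1/4) = 2.400.

2.4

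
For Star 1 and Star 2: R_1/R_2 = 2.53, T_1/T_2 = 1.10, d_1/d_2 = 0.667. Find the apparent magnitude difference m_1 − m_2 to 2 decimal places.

L_1/L_2 = (2.53)²(1.10)⁴ = 9.372.
F_1/F_2 = (L_1/L_2)/(d_1/d_2)² = 9.372/0.4449 = 21.06.
m_1 − m_2 = −2.5 log₁₀(21.06) = -3.31.

-3.31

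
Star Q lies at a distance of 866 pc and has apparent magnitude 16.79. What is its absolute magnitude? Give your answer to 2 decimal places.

7.10

M = m − 5 log₁₀(d/10 pc) = 16.79 − 5 log₁₀(866/10)
  = 16.79 − 5 × 1.938 = 16.79 − 9.69 = 7.10.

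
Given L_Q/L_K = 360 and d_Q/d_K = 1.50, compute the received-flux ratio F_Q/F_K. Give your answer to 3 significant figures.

160

F = L/(4πd²), so F_Q/F_K = (L_Q/L_K) / (d_Q/d_K)²
= 360 / (1.50)² = 360 / 2.250 = 160.0.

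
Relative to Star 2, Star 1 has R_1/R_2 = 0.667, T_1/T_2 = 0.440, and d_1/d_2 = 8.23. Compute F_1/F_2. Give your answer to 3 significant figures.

2.46×10^-4

L_1/L_2 = (R_1/R_2)²(T_1/T_2)⁴ = (0.667)² × (0.440)⁴ = 0.01667.
F_1/F_2 = (L_1/L_2)/(d_1/d_2)² = 0.01667 / (8.23)² = 2.462×10^-4.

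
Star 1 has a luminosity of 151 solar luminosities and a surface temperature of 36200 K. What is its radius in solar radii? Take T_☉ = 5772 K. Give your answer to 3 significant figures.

0.312 solar radii

R/R_☉ = √(L/L_☉) / (T/T_☉)² = √(151) / (6.272)²
       = 12.29 / 39.33 = 0.3124.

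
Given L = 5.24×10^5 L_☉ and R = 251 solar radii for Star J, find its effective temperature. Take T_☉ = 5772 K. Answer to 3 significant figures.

9.80×10^3 K

T/T_☉ = (L/L_☉)^(1/4) / (R/R_☉)^(1/2)
T = 5772 × (5.24×10^5)^(1/4) / √(251) = 5772 × 26.90 / 15.84 = 9802 K.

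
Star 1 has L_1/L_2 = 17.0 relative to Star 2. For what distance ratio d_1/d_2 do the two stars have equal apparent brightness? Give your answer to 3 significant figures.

4.12

Equal flux requires L_1/d_1² = L_2/d_2², so d_1/d_2 = √(L_1/L_2)
= √(17.0) = 4.123.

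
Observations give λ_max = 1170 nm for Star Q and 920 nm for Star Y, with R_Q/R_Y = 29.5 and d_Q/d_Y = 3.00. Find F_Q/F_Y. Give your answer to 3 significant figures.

37.0

Wien's law: T_Q/T_Y = λ_Y/λ_Q = 920/1170 = 0.7863.
L_Q/L_Y = (R_Q/R_Y)²(T_Q/T_Y)⁴ = (29.5)²(0.7863)⁴ = 332.7.
F_Q/F_Y = (L_Q/L_Y)/(d_Q/d_Y)² = 332.7/(3.00)² = 36.97.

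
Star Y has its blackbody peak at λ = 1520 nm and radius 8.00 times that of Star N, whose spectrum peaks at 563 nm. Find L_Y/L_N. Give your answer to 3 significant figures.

Wien's law gives T ∝ 1/λ_max, so T_Y/T_N = λ_N/λ_Y = 563/1520 = 0.3704.
Then L ∝ R²T⁴ gives L_Y/L_N = (8.00)² × (0.3704)⁴ = 64.00 × 0.01882 = 1.205.

1.20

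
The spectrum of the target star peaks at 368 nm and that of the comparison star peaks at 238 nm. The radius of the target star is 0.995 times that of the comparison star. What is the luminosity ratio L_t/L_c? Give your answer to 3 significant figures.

0.173

Wien's law gives T ∝ 1/λ_max, so T_t/T_c = λ_c/λ_t = 238/368 = 0.6467.
Then L ∝ R²T⁴ gives L_t/L_c = (0.995)² × (0.6467)⁴ = 0.9900 × 0.1750 = 0.1732.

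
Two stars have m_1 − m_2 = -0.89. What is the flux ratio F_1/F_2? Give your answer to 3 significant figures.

2.27

F_1/F_2 = 10^(−(m_1 − m_2)/2.5) = 10^(0.89/2.5) = 10^0.356 = 2.270.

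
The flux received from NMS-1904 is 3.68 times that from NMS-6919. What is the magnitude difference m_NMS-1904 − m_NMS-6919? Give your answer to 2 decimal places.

-1.41

m_NMS-1904 − m_NMS-6919 = −2.5 log₁₀(F_NMS-1904/F_NMS-6919) = −2.5 log₁₀(3.68) = −2.5 × (0.566) = -1.415.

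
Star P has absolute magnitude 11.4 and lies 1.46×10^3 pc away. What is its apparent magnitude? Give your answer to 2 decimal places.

22.22

m = M + 5 log₁₀(d/10 pc) = 11.4 + 5 log₁₀(1.46×10^3/10)
  = 11.4 + 5 × 2.164 = 11.4 + 10.82 = 22.22.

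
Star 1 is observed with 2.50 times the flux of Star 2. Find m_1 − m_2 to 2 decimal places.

-0.99

m_1 − m_2 = −2.5 log₁₀(F_1/F_2) = −2.5 log₁₀(2.50) = −2.5 × (0.398) = -0.995.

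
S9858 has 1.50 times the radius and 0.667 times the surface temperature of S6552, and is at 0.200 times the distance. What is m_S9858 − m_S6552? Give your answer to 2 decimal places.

L_S9858/L_S6552 = (1.50)²(0.667)⁴ = 0.4453.
F_S9858/F_S6552 = (L_S9858/L_S6552)/(d_S9858/d_S6552)² = 0.4453/0.04000 = 11.13.
m_S9858 − m_S6552 = −2.5 log₁₀(11.13) = -2.62.

-2.62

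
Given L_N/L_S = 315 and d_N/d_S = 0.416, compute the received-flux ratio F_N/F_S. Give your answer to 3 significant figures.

F = L/(4πd²), so F_N/F_S = (L_N/L_S) / (d_N/d_S)²
= 315 / (0.416)² = 315 / 0.1731 = 1820.

1.82×10^3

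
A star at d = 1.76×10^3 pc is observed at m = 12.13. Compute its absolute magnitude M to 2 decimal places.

M = m − 5 log₁₀(d/10 pc) = 12.13 − 5 log₁₀(1.76×10^3/10)
  = 12.13 − 5 × 2.246 = 12.13 − 11.23 = 0.90.

0.90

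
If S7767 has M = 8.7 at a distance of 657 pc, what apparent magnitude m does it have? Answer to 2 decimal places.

m = M + 5 log₁₀(d/10 pc) = 8.7 + 5 log₁₀(657/10)
  = 8.7 + 5 × 1.818 = 8.7 + 9.09 = 17.79.

17.79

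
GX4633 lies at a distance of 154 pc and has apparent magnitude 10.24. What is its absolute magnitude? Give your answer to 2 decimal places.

M = m − 5 log₁₀(d/10 pc) = 10.24 − 5 log₁₀(154/10)
  = 10.24 − 5 × 1.188 = 10.24 − 5.94 = 4.30.

4.30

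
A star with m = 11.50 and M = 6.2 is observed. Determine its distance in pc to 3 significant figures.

m − M = 5 log₁₀(d/10 pc)
11.50 − (6.2) = 5.30 = 5 log₁₀(d/10)
d = 10 × 10^(5.30/5) = 10 × 10^1.060 = 114.8 pc.

115 pc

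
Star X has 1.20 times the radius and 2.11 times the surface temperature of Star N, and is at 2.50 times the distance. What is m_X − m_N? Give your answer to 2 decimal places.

-1.65

L_X/L_N = (1.20)²(2.11)⁴ = 28.54.
F_X/F_N = (L_X/L_N)/(d_X/d_N)² = 28.54/6.250 = 4.567.
m_X − m_N = −2.5 log₁₀(4.567) = -1.65.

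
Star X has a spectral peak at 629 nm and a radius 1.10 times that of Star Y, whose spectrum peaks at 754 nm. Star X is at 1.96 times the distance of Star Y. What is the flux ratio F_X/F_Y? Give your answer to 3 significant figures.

Wien's law: T_X/T_Y = λ_Y/λ_X = 754/629 = 1.199.
L_X/L_Y = (R_X/R_Y)²(T_X/T_Y)⁴ = (1.10)²(1.199)⁴ = 2.498.
F_X/F_Y = (L_X/L_Y)/(d_X/d_Y)² = 2.498/(1.96)² = 0.6504.

0.650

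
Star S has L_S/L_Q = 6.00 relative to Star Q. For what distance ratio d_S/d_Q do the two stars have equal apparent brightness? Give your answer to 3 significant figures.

Equal flux requires L_S/d_S² = L_Q/d_Q², so d_S/d_Q = √(L_S/L_Q)
= √(6.00) = 2.449.

2.45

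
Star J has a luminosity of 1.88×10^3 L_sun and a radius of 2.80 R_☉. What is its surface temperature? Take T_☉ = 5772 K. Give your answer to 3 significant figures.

2.27×10^4 K

T/T_☉ = (L/L_☉)^(1/4) / (R/R_☉)^(1/2)
T = 5772 × (1.88×10^3)^(1/4) / √(2.80) = 5772 × 6.585 / 1.673 = 2.271×10^4 K.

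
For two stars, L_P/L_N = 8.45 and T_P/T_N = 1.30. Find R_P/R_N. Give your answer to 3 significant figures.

1.72

L ∝ R²T⁴ gives R ∝ √L / T², so
R_P/R_N = √(8.45) / (1.30)² = 2.907 / 1.690 = 1.720.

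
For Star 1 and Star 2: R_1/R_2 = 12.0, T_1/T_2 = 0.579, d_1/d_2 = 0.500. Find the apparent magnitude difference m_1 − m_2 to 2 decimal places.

L_1/L_2 = (12.0)²(0.579)⁴ = 16.18.
F_1/F_2 = (L_1/L_2)/(d_1/d_2)² = 16.18/0.2500 = 64.73.
m_1 − m_2 = −2.5 log₁₀(64.73) = -4.53.

-4.53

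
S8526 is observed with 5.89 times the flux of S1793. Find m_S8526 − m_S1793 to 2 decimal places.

-1.93

m_S8526 − m_S1793 = −2.5 log₁₀(F_S8526/F_S1793) = −2.5 log₁₀(5.89) = −2.5 × (0.770) = -1.925.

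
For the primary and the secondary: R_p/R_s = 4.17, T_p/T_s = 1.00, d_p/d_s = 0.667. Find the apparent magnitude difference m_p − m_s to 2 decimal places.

-3.98

L_p/L_s = (4.17)²(1.00)⁴ = 17.39.
F_p/F_s = (L_p/L_s)/(d_p/d_s)² = 17.39/0.4449 = 39.09.
m_p − m_s = −2.5 log₁₀(39.09) = -3.98.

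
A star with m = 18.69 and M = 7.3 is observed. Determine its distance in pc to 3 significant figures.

m − M = 5 log₁₀(d/10 pc)
18.69 − (7.3) = 11.39 = 5 log₁₀(d/10)
d = 10 × 10^(11.39/5) = 10 × 10^2.278 = 1897 pc.

1.90×10^3 pc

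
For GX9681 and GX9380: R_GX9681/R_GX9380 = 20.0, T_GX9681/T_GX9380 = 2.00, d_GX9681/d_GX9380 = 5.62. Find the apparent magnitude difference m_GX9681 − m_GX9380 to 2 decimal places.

-5.77

L_GX9681/L_GX9380 = (20.0)²(2.00)⁴ = 6400.
F_GX9681/F_GX9380 = (L_GX9681/L_GX9380)/(d_GX9681/d_GX9380)² = 6400/31.58 = 202.6.
m_GX9681 − m_GX9380 = −2.5 log₁₀(202.6) = -5.77.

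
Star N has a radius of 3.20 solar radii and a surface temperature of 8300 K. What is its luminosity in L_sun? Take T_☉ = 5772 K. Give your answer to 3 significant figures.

43.8 L_sun

L/L_☉ = (R/R_☉)² (T/T_☉)⁴ = (3.20)² × (8300/5772)⁴
       = 10.24 × (1.438)⁴ = 10.24 × 4.276 = 43.78.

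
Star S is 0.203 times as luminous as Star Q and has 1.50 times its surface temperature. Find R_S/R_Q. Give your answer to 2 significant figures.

0.20

L ∝ R²T⁴ gives R ∝ √L / T², so
R_S/R_Q = √(0.203) / (1.50)² = 0.4506 / 2.250 = 0.2002.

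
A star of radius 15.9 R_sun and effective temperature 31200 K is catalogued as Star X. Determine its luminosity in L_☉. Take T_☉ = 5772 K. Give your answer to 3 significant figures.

2.16×10^5 L_☉

L/L_☉ = (R/R_☉)² (T/T_☉)⁴ = (15.9)² × (31200/5772)⁴
       = 252.8 × (5.405)⁴ = 252.8 × 853.7 = 2.158×10^5.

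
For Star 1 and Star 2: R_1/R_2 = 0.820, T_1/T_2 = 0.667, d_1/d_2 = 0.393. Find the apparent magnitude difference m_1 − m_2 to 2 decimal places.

0.16

L_1/L_2 = (0.820)²(0.667)⁴ = 0.1331.
F_1/F_2 = (L_1/L_2)/(d_1/d_2)² = 0.1331/0.1544 = 0.8617.
m_1 − m_2 = −2.5 log₁₀(0.8617) = 0.16.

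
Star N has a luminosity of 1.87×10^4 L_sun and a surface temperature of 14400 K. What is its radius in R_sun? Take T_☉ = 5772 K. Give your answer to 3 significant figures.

22.0 R_sun

R/R_☉ = √(L/L_☉) / (T/T_☉)² = √(1.87×10^4) / (2.495)²
       = 136.7 / 6.224 = 21.97.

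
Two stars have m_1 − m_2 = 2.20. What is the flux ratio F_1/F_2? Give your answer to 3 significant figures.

F_1/F_2 = 10^(−(m_1 − m_2)/2.5) = 10^(-2.20/2.5) = 10^-0.880 = 0.1318.

0.132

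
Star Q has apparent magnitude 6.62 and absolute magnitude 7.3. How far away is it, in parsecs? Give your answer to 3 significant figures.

7.31 pc

m − M = 5 log₁₀(d/10 pc)
6.62 − (7.3) = -0.68 = 5 log₁₀(d/10)
d = 10 × 10^(-0.68/5) = 10 × 10^-0.136 = 7.311 pc.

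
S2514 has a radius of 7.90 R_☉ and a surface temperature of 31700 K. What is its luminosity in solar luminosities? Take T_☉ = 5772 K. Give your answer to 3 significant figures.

5.68×10^4 solar luminosities

L/L_☉ = (R/R_☉)² (T/T_☉)⁴ = (7.90)² × (31700/5772)⁴
       = 62.41 × (5.492)⁴ = 62.41 × 909.8 = 5.678×10^4.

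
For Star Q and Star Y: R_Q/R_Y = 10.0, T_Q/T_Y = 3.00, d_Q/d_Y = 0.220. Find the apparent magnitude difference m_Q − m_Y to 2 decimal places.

L_Q/L_Y = (10.0)²(3.00)⁴ = 8100.
F_Q/F_Y = (L_Q/L_Y)/(d_Q/d_Y)² = 8100/0.04840 = 1.674×10^5.
m_Q − m_Y = −2.5 log₁₀(1.674×10^5) = -13.06.

-13.06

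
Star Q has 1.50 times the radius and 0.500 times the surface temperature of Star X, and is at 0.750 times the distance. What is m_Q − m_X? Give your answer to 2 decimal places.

1.51

L_Q/L_X = (1.50)²(0.500)⁴ = 0.1406.
F_Q/F_X = (L_Q/L_X)/(d_Q/d_X)² = 0.1406/0.5625 = 0.2500.
m_Q − m_X = −2.5 log₁₀(0.2500) = 1.51.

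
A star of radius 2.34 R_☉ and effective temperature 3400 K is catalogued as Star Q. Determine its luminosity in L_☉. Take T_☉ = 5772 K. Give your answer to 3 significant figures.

0.659 L_☉

L/L_☉ = (R/R_☉)² (T/T_☉)⁴ = (2.34)² × (3400/5772)⁴
       = 5.476 × (0.5891)⁴ = 5.476 × 0.1204 = 0.6592.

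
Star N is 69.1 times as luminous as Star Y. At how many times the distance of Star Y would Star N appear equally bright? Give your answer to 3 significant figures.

8.31

Equal flux requires L_N/d_N² = L_Y/d_Y², so d_N/d_Y = √(L_N/L_Y)
= √(69.1) = 8.313.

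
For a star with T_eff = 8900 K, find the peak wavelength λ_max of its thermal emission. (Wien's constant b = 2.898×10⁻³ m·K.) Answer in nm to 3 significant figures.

λ_max = b/T = 2.898×10⁻³ / 8900 = 3.26×10^-7 m = 325.6 nm.

326 nm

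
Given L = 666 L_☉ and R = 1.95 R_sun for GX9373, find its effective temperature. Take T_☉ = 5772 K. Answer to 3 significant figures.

2.10×10^4 K

T/T_☉ = (L/L_☉)^(1/4) / (R/R_☉)^(1/2)
T = 5772 × (666)^(1/4) / √(1.95) = 5772 × 5.080 / 1.396 = 2.100×10^4 K.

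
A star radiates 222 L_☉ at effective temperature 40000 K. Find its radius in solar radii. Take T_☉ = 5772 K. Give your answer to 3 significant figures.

R/R_☉ = √(L/L_☉) / (T/T_☉)² = √(222) / (6.930)²
       = 14.90 / 48.02 = 0.3102.

0.310 solar radii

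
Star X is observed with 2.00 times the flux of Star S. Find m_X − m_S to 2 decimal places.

m_X − m_S = −2.5 log₁₀(F_X/F_S) = −2.5 log₁₀(2.00) = −2.5 × (0.301) = -0.753.

-0.75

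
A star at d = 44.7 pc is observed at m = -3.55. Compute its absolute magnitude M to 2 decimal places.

-6.80

M = m − 5 log₁₀(d/10 pc) = -3.55 − 5 log₁₀(44.7/10)
  = -3.55 − 5 × 0.650 = -3.55 − 3.25 = -6.80.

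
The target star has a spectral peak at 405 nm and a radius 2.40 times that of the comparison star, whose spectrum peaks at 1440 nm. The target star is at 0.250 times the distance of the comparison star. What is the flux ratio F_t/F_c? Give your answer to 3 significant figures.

1.47×10^4

Wien's law: T_t/T_c = λ_c/λ_t = 1440/405 = 3.556.
L_t/L_c = (R_t/R_c)²(T_t/T_c)⁴ = (2.40)²(3.556)⁴ = 920.6.
F_t/F_c = (L_t/L_c)/(d_t/d_c)² = 920.6/(0.250)² = 1.473×10^4.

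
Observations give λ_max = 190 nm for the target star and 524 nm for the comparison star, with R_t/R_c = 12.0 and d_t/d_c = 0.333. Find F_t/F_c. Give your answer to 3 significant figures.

7.51×10^4

Wien's law: T_t/T_c = λ_c/λ_t = 524/190 = 2.758.
L_t/L_c = (R_t/R_c)²(T_t/T_c)⁴ = (12.0)²(2.758)⁴ = 8331.
F_t/F_c = (L_t/L_c)/(d_t/d_c)² = 8331/(0.333)² = 7.513×10^4.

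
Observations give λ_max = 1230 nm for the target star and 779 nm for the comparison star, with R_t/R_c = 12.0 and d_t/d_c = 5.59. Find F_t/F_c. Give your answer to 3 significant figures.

0.741

Wien's law: T_t/T_c = λ_c/λ_t = 779/1230 = 0.6333.
L_t/L_c = (R_t/R_c)²(T_t/T_c)⁴ = (12.0)²(0.6333)⁴ = 23.17.
F_t/F_c = (L_t/L_c)/(d_t/d_c)² = 23.17/(5.59)² = 0.7414.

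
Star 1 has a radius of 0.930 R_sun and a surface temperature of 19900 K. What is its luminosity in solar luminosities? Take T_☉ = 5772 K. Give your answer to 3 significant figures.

122 solar luminosities

L/L_☉ = (R/R_☉)² (T/T_☉)⁴ = (0.930)² × (19900/5772)⁴
       = 0.8649 × (3.448)⁴ = 0.8649 × 141.3 = 122.2.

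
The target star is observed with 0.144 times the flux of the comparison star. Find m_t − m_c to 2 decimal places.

2.10

m_t − m_c = −2.5 log₁₀(F_t/F_c) = −2.5 log₁₀(0.144) = −2.5 × (-0.842) = 2.104.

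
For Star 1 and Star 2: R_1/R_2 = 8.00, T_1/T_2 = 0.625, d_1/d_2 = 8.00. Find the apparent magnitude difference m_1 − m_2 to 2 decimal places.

2.04

L_1/L_2 = (8.00)²(0.625)⁴ = 9.766.
F_1/F_2 = (L_1/L_2)/(d_1/d_2)² = 9.766/64.00 = 0.1526.
m_1 − m_2 = −2.5 log₁₀(0.1526) = 2.04.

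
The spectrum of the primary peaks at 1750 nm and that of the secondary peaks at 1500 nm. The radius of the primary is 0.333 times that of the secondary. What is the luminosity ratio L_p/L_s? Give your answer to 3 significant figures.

Wien's law gives T ∝ 1/λ_max, so T_p/T_s = λ_s/λ_p = 1500/1750 = 0.8571.
Then L ∝ R²T⁴ gives L_p/L_s = (0.333)² × (0.8571)⁴ = 0.1109 × 0.5398 = 0.05986.

0.0599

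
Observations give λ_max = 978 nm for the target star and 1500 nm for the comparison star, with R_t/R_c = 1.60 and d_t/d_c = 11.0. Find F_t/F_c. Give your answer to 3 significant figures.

0.117

Wien's law: T_t/T_c = λ_c/λ_t = 1500/978 = 1.534.
L_t/L_c = (R_t/R_c)²(T_t/T_c)⁴ = (1.60)²(1.534)⁴ = 14.17.
F_t/F_c = (L_t/L_c)/(d_t/d_c)² = 14.17/(11.0)² = 0.1171.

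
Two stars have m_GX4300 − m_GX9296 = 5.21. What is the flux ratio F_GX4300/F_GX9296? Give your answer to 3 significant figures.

F_GX4300/F_GX9296 = 10^(−(m_GX4300 − m_GX9296)/2.5) = 10^(-5.21/2.5) = 10^-2.084 = 0.008241.

0.00824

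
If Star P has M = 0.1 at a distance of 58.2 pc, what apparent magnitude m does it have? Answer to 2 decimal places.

3.92

m = M + 5 log₁₀(d/10 pc) = 0.1 + 5 log₁₀(58.2/10)
  = 0.1 + 5 × 0.765 = 0.1 + 3.82 = 3.92.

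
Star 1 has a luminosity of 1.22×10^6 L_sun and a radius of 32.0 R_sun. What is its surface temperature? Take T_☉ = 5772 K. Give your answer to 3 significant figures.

T/T_☉ = (L/L_☉)^(1/4) / (R/R_☉)^(1/2)
T = 5772 × (1.22×10^6)^(1/4) / √(32.0) = 5772 × 33.23 / 5.657 = 3.391×10^4 K.

3.39×10^4 K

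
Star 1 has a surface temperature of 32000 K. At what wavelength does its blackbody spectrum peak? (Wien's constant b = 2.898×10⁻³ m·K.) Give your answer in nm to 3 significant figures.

λ_max = b/T = 2.898×10⁻³ / 32000 = 9.06×10^-8 m = 90.56 nm.

90.6 nm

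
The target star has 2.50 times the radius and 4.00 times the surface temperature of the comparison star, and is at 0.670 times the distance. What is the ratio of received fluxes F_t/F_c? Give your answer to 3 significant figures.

3.56×10^3

L_t/L_c = (R_t/R_c)²(T_t/T_c)⁴ = (2.50)² × (4.00)⁴ = 1600.
F_t/F_c = (L_t/L_c)/(d_t/d_c)² = 1600 / (0.670)² = 3564.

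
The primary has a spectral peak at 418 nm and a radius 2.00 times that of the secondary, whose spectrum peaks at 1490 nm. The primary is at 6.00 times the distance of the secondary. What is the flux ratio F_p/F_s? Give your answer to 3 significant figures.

Wien's law: T_p/T_s = λ_s/λ_p = 1490/418 = 3.565.
L_p/L_s = (R_p/R_s)²(T_p/T_s)⁴ = (2.00)²(3.565)⁴ = 645.8.
F_p/F_s = (L_p/L_s)/(d_p/d_s)² = 645.8/(6.00)² = 17.94.

17.9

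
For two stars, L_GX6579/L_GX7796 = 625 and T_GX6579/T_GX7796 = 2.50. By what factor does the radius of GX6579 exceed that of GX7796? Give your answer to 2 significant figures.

4.0

L ∝ R²T⁴ gives R ∝ √L / T², so
R_GX6579/R_GX7796 = √(625) / (2.50)² = 25.00 / 6.250 = 4.000.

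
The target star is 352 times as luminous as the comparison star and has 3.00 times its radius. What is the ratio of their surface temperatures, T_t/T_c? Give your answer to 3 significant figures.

L ∝ R²T⁴ gives T ∝ (L/R²)^(1/4), so
T_t/T_c = (352 / 3.00²)^(1/4) = (39.11)^(1/4) = 2.501.

2.50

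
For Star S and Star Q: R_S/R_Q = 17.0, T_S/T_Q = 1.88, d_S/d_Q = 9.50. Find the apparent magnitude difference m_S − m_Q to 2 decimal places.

-4.01

L_S/L_Q = (17.0)²(1.88)⁴ = 3610.
F_S/F_Q = (L_S/L_Q)/(d_S/d_Q)² = 3610/90.25 = 40.00.
m_S − m_Q = −2.5 log₁₀(40.00) = -4.01.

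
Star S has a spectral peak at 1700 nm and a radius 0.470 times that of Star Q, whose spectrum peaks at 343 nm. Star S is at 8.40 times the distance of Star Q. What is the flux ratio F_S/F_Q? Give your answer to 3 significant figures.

5.19×10^-6

Wien's law: T_S/T_Q = λ_Q/λ_S = 343/1700 = 0.2018.
L_S/L_Q = (R_S/R_Q)²(T_S/T_Q)⁴ = (0.470)²(0.2018)⁴ = 3.661×10^-4.
F_S/F_Q = (L_S/L_Q)/(d_S/d_Q)² = 3.661×10^-4/(8.40)² = 5.188×10^-6.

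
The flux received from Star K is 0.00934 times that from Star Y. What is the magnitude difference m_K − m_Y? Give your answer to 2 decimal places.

m_K − m_Y = −2.5 log₁₀(F_K/F_Y) = −2.5 log₁₀(0.00934) = −2.5 × (-2.030) = 5.074.

5.07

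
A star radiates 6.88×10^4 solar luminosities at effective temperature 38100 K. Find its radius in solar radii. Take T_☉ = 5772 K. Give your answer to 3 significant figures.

6.02 solar radii

R/R_☉ = √(L/L_☉) / (T/T_☉)² = √(6.88×10^4) / (6.601)²
       = 262.3 / 43.57 = 6.020.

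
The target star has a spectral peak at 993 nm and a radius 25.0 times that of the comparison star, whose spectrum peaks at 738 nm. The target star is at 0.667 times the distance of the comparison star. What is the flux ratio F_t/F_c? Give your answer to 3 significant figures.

Wien's law: T_t/T_c = λ_c/λ_t = 738/993 = 0.7432.
L_t/L_c = (R_t/R_c)²(T_t/T_c)⁴ = (25.0)²(0.7432)⁴ = 190.7.
F_t/F_c = (L_t/L_c)/(d_t/d_c)² = 190.7/(0.667)² = 428.6.

429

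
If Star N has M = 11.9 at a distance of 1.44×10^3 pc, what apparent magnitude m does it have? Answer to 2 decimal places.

22.69

m = M + 5 log₁₀(d/10 pc) = 11.9 + 5 log₁₀(1.44×10^3/10)
  = 11.9 + 5 × 2.158 = 11.9 + 10.79 = 22.69.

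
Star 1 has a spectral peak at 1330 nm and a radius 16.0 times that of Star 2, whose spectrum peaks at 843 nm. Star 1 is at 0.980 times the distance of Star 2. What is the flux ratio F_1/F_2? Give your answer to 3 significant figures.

43.0

Wien's law: T_1/T_2 = λ_2/λ_1 = 843/1330 = 0.6338.
L_1/L_2 = (R_1/R_2)²(T_1/T_2)⁴ = (16.0)²(0.6338)⁴ = 41.32.
F_1/F_2 = (L_1/L_2)/(d_1/d_2)² = 41.32/(0.980)² = 43.02.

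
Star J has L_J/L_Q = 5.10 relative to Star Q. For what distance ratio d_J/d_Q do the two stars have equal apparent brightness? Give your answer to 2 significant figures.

2.3

Equal flux requires L_J/d_J² = L_Q/d_Q², so d_J/d_Q = √(L_J/L_Q)
= √(5.10) = 2.258.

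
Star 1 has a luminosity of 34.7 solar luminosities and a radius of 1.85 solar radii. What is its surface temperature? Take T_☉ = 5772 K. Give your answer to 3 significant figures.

1.03×10^4 K

T/T_☉ = (L/L_☉)^(1/4) / (R/R_☉)^(1/2)
T = 5772 × (34.7)^(1/4) / √(1.85) = 5772 × 2.427 / 1.360 = 1.030×10^4 K.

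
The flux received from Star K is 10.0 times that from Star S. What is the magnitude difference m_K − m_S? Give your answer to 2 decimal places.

m_K − m_S = −2.5 log₁₀(F_K/F_S) = −2.5 log₁₀(10.0) = −2.5 × (1.000) = -2.500.

-2.50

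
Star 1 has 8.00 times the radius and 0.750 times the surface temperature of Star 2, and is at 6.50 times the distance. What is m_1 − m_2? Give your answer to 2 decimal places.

L_1/L_2 = (8.00)²(0.750)⁴ = 20.25.
F_1/F_2 = (L_1/L_2)/(d_1/d_2)² = 20.25/42.25 = 0.4793.
m_1 − m_2 = −2.5 log₁₀(0.4793) = 0.80.

0.80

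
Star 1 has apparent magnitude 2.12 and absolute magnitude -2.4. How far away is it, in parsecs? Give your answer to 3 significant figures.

80.2 pc

m − M = 5 log₁₀(d/10 pc)
2.12 − (-2.4) = 4.52 = 5 log₁₀(d/10)
d = 10 × 10^(4.52/5) = 10 × 10^0.904 = 80.17 pc.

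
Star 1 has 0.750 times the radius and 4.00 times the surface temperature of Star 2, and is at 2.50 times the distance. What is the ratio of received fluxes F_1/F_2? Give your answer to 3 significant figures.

L_1/L_2 = (R_1/R_2)²(T_1/T_2)⁴ = (0.750)² × (4.00)⁴ = 144.0.
F_1/F_2 = (L_1/L_2)/(d_1/d_2)² = 144.0 / (2.50)² = 23.04.

23.0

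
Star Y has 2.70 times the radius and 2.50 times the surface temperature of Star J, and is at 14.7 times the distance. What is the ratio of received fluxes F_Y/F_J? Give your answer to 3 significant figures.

L_Y/L_J = (R_Y/R_J)²(T_Y/T_J)⁴ = (2.70)² × (2.50)⁴ = 284.8.
F_Y/F_J = (L_Y/L_J)/(d_Y/d_J)² = 284.8 / (14.7)² = 1.318.

1.32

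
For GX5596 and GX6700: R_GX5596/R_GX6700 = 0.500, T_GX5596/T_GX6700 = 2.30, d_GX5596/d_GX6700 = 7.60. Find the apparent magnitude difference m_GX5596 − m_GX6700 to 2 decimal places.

L_GX5596/L_GX6700 = (0.500)²(2.30)⁴ = 6.996.
F_GX5596/F_GX6700 = (L_GX5596/L_GX6700)/(d_GX5596/d_GX6700)² = 6.996/57.76 = 0.1211.
m_GX5596 − m_GX6700 = −2.5 log₁₀(0.1211) = 2.29.

2.29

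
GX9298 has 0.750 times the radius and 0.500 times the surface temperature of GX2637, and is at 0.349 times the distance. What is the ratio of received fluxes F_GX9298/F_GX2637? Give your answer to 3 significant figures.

L_GX9298/L_GX2637 = (R_GX9298/R_GX2637)²(T_GX9298/T_GX2637)⁴ = (0.750)² × (0.500)⁴ = 0.03516.
F_GX9298/F_GX2637 = (L_GX9298/L_GX2637)/(d_GX9298/d_GX2637)² = 0.03516 / (0.349)² = 0.2886.

0.289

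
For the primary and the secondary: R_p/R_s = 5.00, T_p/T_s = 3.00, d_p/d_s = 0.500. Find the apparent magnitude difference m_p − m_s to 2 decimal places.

-9.77

L_p/L_s = (5.00)²(3.00)⁴ = 2025.
F_p/F_s = (L_p/L_s)/(d_p/d_s)² = 2025/0.2500 = 8100.
m_p − m_s = −2.5 log₁₀(8100) = -9.77.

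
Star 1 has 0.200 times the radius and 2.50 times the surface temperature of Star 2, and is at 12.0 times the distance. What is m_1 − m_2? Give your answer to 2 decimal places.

4.91

L_1/L_2 = (0.200)²(2.50)⁴ = 1.563.
F_1/F_2 = (L_1/L_2)/(d_1/d_2)² = 1.563/144.0 = 0.01085.
m_1 − m_2 = −2.5 log₁₀(0.01085) = 4.91.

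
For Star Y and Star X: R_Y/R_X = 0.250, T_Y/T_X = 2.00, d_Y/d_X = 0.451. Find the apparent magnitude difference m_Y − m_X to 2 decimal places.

L_Y/L_X = (0.250)²(2.00)⁴ = 1.000.
F_Y/F_X = (L_Y/L_X)/(d_Y/d_X)² = 1.000/0.2034 = 4.916.
m_Y − m_X = −2.5 log₁₀(4.916) = -1.73.

-1.73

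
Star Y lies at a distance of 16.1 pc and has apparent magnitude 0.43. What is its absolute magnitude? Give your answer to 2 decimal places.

-0.60

M = m − 5 log₁₀(d/10 pc) = 0.43 − 5 log₁₀(16.1/10)
  = 0.43 − 5 × 0.207 = 0.43 − 1.03 = -0.60.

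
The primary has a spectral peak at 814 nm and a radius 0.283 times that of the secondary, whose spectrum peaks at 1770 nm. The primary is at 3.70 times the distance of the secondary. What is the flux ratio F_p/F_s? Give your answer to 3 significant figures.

0.131

Wien's law: T_p/T_s = λ_s/λ_p = 1770/814 = 2.174.
L_p/L_s = (R_p/R_s)²(T_p/T_s)⁴ = (0.283)²(2.174)⁴ = 1.790.
F_p/F_s = (L_p/L_s)/(d_p/d_s)² = 1.790/(3.70)² = 0.1308.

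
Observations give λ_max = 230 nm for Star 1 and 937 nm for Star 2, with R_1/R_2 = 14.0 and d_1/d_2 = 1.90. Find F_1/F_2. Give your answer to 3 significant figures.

Wien's law: T_1/T_2 = λ_2/λ_1 = 937/230 = 4.074.
L_1/L_2 = (R_1/R_2)²(T_1/T_2)⁴ = (14.0)²(4.074)⁴ = 5.399×10^4.
F_1/F_2 = (L_1/L_2)/(d_1/d_2)² = 5.399×10^4/(1.90)² = 1.496×10^4.

1.50×10^4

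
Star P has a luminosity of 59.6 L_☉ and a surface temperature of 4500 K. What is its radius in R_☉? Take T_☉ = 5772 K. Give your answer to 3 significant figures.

12.7 R_☉

R/R_☉ = √(L/L_☉) / (T/T_☉)² = √(59.6) / (0.7796)²
       = 7.720 / 0.6078 = 12.70.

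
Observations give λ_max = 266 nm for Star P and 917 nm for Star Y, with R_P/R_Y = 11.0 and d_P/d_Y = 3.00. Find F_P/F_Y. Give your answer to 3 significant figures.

1.90×10^3

Wien's law: T_P/T_Y = λ_Y/λ_P = 917/266 = 3.447.
L_P/L_Y = (R_P/R_Y)²(T_P/T_Y)⁴ = (11.0)²(3.447)⁴ = 1.709×10^4.
F_P/F_Y = (L_P/L_Y)/(d_P/d_Y)² = 1.709×10^4/(3.00)² = 1899.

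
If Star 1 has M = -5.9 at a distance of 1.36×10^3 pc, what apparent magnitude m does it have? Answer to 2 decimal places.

m = M + 5 log₁₀(d/10 pc) = -5.9 + 5 log₁₀(1.36×10^3/10)
  = -5.9 + 5 × 2.134 = -5.9 + 10.67 = 4.77.

4.77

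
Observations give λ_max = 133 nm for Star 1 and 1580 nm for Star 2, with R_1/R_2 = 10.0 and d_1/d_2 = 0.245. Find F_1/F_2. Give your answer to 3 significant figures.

3.32×10^7

Wien's law: T_1/T_2 = λ_2/λ_1 = 1580/133 = 11.88.
L_1/L_2 = (R_1/R_2)²(T_1/T_2)⁴ = (10.0)²(11.88)⁴ = 1.992×10^6.
F_1/F_2 = (L_1/L_2)/(d_1/d_2)² = 1.992×10^6/(0.245)² = 3.318×10^7.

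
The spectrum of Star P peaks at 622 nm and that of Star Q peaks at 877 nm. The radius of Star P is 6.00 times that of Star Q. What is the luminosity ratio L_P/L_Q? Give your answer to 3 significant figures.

142

Wien's law gives T ∝ 1/λ_max, so T_P/T_Q = λ_Q/λ_P = 877/622 = 1.410.
Then L ∝ R²T⁴ gives L_P/L_Q = (6.00)² × (1.410)⁴ = 36.00 × 3.952 = 142.3.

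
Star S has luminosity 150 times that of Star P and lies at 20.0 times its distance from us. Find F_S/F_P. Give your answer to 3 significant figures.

0.375

F = L/(4πd²), so F_S/F_P = (L_S/L_P) / (d_S/d_P)²
= 150 / (20.0)² = 150 / 400.0 = 0.3750.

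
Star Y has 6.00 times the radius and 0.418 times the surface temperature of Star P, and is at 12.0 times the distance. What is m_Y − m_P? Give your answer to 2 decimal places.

5.29

L_Y/L_P = (6.00)²(0.418)⁴ = 1.099.
F_Y/F_P = (L_Y/L_P)/(d_Y/d_P)² = 1.099/144.0 = 0.007632.
m_Y − m_P = −2.5 log₁₀(0.007632) = 5.29.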